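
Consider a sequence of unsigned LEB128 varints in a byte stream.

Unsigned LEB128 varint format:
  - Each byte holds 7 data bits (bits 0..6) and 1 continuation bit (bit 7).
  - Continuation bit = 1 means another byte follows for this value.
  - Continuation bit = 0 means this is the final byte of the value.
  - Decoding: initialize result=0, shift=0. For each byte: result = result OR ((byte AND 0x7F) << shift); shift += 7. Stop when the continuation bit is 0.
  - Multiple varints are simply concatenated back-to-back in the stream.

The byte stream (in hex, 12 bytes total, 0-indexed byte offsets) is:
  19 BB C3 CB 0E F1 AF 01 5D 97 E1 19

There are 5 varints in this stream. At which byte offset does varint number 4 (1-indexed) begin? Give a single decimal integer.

Answer: 8

Derivation:
  byte[0]=0x19 cont=0 payload=0x19=25: acc |= 25<<0 -> acc=25 shift=7 [end]
Varint 1: bytes[0:1] = 19 -> value 25 (1 byte(s))
  byte[1]=0xBB cont=1 payload=0x3B=59: acc |= 59<<0 -> acc=59 shift=7
  byte[2]=0xC3 cont=1 payload=0x43=67: acc |= 67<<7 -> acc=8635 shift=14
  byte[3]=0xCB cont=1 payload=0x4B=75: acc |= 75<<14 -> acc=1237435 shift=21
  byte[4]=0x0E cont=0 payload=0x0E=14: acc |= 14<<21 -> acc=30597563 shift=28 [end]
Varint 2: bytes[1:5] = BB C3 CB 0E -> value 30597563 (4 byte(s))
  byte[5]=0xF1 cont=1 payload=0x71=113: acc |= 113<<0 -> acc=113 shift=7
  byte[6]=0xAF cont=1 payload=0x2F=47: acc |= 47<<7 -> acc=6129 shift=14
  byte[7]=0x01 cont=0 payload=0x01=1: acc |= 1<<14 -> acc=22513 shift=21 [end]
Varint 3: bytes[5:8] = F1 AF 01 -> value 22513 (3 byte(s))
  byte[8]=0x5D cont=0 payload=0x5D=93: acc |= 93<<0 -> acc=93 shift=7 [end]
Varint 4: bytes[8:9] = 5D -> value 93 (1 byte(s))
  byte[9]=0x97 cont=1 payload=0x17=23: acc |= 23<<0 -> acc=23 shift=7
  byte[10]=0xE1 cont=1 payload=0x61=97: acc |= 97<<7 -> acc=12439 shift=14
  byte[11]=0x19 cont=0 payload=0x19=25: acc |= 25<<14 -> acc=422039 shift=21 [end]
Varint 5: bytes[9:12] = 97 E1 19 -> value 422039 (3 byte(s))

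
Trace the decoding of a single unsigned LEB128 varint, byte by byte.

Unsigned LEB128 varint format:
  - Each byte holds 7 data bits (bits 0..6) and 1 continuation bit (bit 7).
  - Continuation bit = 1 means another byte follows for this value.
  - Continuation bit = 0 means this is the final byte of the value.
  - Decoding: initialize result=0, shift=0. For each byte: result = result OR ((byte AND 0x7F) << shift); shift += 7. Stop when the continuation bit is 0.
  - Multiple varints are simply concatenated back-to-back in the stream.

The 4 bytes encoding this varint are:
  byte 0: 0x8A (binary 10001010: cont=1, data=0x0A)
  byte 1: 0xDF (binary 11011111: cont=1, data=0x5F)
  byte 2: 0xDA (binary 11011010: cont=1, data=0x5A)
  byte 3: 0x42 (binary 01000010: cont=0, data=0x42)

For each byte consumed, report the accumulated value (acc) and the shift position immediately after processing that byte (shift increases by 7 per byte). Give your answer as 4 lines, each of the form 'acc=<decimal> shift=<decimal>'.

Answer: acc=10 shift=7
acc=12170 shift=14
acc=1486730 shift=21
acc=139898762 shift=28

Derivation:
byte 0=0x8A: payload=0x0A=10, contrib = 10<<0 = 10; acc -> 10, shift -> 7
byte 1=0xDF: payload=0x5F=95, contrib = 95<<7 = 12160; acc -> 12170, shift -> 14
byte 2=0xDA: payload=0x5A=90, contrib = 90<<14 = 1474560; acc -> 1486730, shift -> 21
byte 3=0x42: payload=0x42=66, contrib = 66<<21 = 138412032; acc -> 139898762, shift -> 28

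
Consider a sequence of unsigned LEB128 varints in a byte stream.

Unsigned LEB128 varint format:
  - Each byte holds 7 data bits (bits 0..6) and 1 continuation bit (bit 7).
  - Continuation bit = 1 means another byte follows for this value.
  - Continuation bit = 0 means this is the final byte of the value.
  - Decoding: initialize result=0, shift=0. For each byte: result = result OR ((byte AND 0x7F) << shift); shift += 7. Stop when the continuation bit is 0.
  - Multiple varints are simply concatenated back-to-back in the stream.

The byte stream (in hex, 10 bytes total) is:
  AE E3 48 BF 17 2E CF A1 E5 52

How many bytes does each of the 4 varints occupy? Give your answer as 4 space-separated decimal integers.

Answer: 3 2 1 4

Derivation:
  byte[0]=0xAE cont=1 payload=0x2E=46: acc |= 46<<0 -> acc=46 shift=7
  byte[1]=0xE3 cont=1 payload=0x63=99: acc |= 99<<7 -> acc=12718 shift=14
  byte[2]=0x48 cont=0 payload=0x48=72: acc |= 72<<14 -> acc=1192366 shift=21 [end]
Varint 1: bytes[0:3] = AE E3 48 -> value 1192366 (3 byte(s))
  byte[3]=0xBF cont=1 payload=0x3F=63: acc |= 63<<0 -> acc=63 shift=7
  byte[4]=0x17 cont=0 payload=0x17=23: acc |= 23<<7 -> acc=3007 shift=14 [end]
Varint 2: bytes[3:5] = BF 17 -> value 3007 (2 byte(s))
  byte[5]=0x2E cont=0 payload=0x2E=46: acc |= 46<<0 -> acc=46 shift=7 [end]
Varint 3: bytes[5:6] = 2E -> value 46 (1 byte(s))
  byte[6]=0xCF cont=1 payload=0x4F=79: acc |= 79<<0 -> acc=79 shift=7
  byte[7]=0xA1 cont=1 payload=0x21=33: acc |= 33<<7 -> acc=4303 shift=14
  byte[8]=0xE5 cont=1 payload=0x65=101: acc |= 101<<14 -> acc=1659087 shift=21
  byte[9]=0x52 cont=0 payload=0x52=82: acc |= 82<<21 -> acc=173625551 shift=28 [end]
Varint 4: bytes[6:10] = CF A1 E5 52 -> value 173625551 (4 byte(s))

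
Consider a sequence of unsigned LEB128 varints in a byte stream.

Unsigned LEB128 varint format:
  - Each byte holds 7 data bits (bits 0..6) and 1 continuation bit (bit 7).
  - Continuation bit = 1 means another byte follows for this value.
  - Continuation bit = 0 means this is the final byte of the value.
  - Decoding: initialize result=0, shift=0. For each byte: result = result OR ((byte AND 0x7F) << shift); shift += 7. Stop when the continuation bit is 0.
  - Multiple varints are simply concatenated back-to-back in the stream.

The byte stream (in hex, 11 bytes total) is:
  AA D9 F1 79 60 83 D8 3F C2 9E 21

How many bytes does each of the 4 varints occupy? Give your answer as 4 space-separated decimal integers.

Answer: 4 1 3 3

Derivation:
  byte[0]=0xAA cont=1 payload=0x2A=42: acc |= 42<<0 -> acc=42 shift=7
  byte[1]=0xD9 cont=1 payload=0x59=89: acc |= 89<<7 -> acc=11434 shift=14
  byte[2]=0xF1 cont=1 payload=0x71=113: acc |= 113<<14 -> acc=1862826 shift=21
  byte[3]=0x79 cont=0 payload=0x79=121: acc |= 121<<21 -> acc=255618218 shift=28 [end]
Varint 1: bytes[0:4] = AA D9 F1 79 -> value 255618218 (4 byte(s))
  byte[4]=0x60 cont=0 payload=0x60=96: acc |= 96<<0 -> acc=96 shift=7 [end]
Varint 2: bytes[4:5] = 60 -> value 96 (1 byte(s))
  byte[5]=0x83 cont=1 payload=0x03=3: acc |= 3<<0 -> acc=3 shift=7
  byte[6]=0xD8 cont=1 payload=0x58=88: acc |= 88<<7 -> acc=11267 shift=14
  byte[7]=0x3F cont=0 payload=0x3F=63: acc |= 63<<14 -> acc=1043459 shift=21 [end]
Varint 3: bytes[5:8] = 83 D8 3F -> value 1043459 (3 byte(s))
  byte[8]=0xC2 cont=1 payload=0x42=66: acc |= 66<<0 -> acc=66 shift=7
  byte[9]=0x9E cont=1 payload=0x1E=30: acc |= 30<<7 -> acc=3906 shift=14
  byte[10]=0x21 cont=0 payload=0x21=33: acc |= 33<<14 -> acc=544578 shift=21 [end]
Varint 4: bytes[8:11] = C2 9E 21 -> value 544578 (3 byte(s))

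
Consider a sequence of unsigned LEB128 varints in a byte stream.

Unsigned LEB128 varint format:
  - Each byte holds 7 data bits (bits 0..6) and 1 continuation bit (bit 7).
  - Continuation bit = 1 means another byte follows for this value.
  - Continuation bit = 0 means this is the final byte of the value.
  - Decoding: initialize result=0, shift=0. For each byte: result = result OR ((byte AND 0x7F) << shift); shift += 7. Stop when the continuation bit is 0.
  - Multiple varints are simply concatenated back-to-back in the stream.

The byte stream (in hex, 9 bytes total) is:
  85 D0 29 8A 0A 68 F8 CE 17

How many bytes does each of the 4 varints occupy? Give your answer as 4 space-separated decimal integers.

  byte[0]=0x85 cont=1 payload=0x05=5: acc |= 5<<0 -> acc=5 shift=7
  byte[1]=0xD0 cont=1 payload=0x50=80: acc |= 80<<7 -> acc=10245 shift=14
  byte[2]=0x29 cont=0 payload=0x29=41: acc |= 41<<14 -> acc=681989 shift=21 [end]
Varint 1: bytes[0:3] = 85 D0 29 -> value 681989 (3 byte(s))
  byte[3]=0x8A cont=1 payload=0x0A=10: acc |= 10<<0 -> acc=10 shift=7
  byte[4]=0x0A cont=0 payload=0x0A=10: acc |= 10<<7 -> acc=1290 shift=14 [end]
Varint 2: bytes[3:5] = 8A 0A -> value 1290 (2 byte(s))
  byte[5]=0x68 cont=0 payload=0x68=104: acc |= 104<<0 -> acc=104 shift=7 [end]
Varint 3: bytes[5:6] = 68 -> value 104 (1 byte(s))
  byte[6]=0xF8 cont=1 payload=0x78=120: acc |= 120<<0 -> acc=120 shift=7
  byte[7]=0xCE cont=1 payload=0x4E=78: acc |= 78<<7 -> acc=10104 shift=14
  byte[8]=0x17 cont=0 payload=0x17=23: acc |= 23<<14 -> acc=386936 shift=21 [end]
Varint 4: bytes[6:9] = F8 CE 17 -> value 386936 (3 byte(s))

Answer: 3 2 1 3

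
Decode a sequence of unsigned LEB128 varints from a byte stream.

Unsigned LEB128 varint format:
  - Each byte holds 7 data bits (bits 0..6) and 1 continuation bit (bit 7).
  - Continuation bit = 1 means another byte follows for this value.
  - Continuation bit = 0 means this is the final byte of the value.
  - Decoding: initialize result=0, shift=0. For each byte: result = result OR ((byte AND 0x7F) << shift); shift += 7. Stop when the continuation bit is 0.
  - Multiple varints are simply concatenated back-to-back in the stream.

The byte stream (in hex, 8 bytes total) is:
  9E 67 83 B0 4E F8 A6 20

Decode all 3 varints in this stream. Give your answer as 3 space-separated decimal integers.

  byte[0]=0x9E cont=1 payload=0x1E=30: acc |= 30<<0 -> acc=30 shift=7
  byte[1]=0x67 cont=0 payload=0x67=103: acc |= 103<<7 -> acc=13214 shift=14 [end]
Varint 1: bytes[0:2] = 9E 67 -> value 13214 (2 byte(s))
  byte[2]=0x83 cont=1 payload=0x03=3: acc |= 3<<0 -> acc=3 shift=7
  byte[3]=0xB0 cont=1 payload=0x30=48: acc |= 48<<7 -> acc=6147 shift=14
  byte[4]=0x4E cont=0 payload=0x4E=78: acc |= 78<<14 -> acc=1284099 shift=21 [end]
Varint 2: bytes[2:5] = 83 B0 4E -> value 1284099 (3 byte(s))
  byte[5]=0xF8 cont=1 payload=0x78=120: acc |= 120<<0 -> acc=120 shift=7
  byte[6]=0xA6 cont=1 payload=0x26=38: acc |= 38<<7 -> acc=4984 shift=14
  byte[7]=0x20 cont=0 payload=0x20=32: acc |= 32<<14 -> acc=529272 shift=21 [end]
Varint 3: bytes[5:8] = F8 A6 20 -> value 529272 (3 byte(s))

Answer: 13214 1284099 529272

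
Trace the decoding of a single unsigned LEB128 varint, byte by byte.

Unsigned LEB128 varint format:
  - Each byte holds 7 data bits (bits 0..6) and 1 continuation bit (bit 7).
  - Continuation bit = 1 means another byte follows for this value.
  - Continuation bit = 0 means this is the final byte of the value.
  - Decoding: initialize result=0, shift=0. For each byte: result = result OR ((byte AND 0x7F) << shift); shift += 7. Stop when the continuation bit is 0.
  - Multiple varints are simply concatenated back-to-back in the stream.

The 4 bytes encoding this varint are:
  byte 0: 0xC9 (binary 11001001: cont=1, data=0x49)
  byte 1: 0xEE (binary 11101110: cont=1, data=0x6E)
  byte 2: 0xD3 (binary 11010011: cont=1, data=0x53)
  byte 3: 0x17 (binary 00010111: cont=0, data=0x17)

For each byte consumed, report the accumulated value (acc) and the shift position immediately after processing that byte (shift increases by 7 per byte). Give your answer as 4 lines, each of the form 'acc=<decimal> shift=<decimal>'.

Answer: acc=73 shift=7
acc=14153 shift=14
acc=1374025 shift=21
acc=49608521 shift=28

Derivation:
byte 0=0xC9: payload=0x49=73, contrib = 73<<0 = 73; acc -> 73, shift -> 7
byte 1=0xEE: payload=0x6E=110, contrib = 110<<7 = 14080; acc -> 14153, shift -> 14
byte 2=0xD3: payload=0x53=83, contrib = 83<<14 = 1359872; acc -> 1374025, shift -> 21
byte 3=0x17: payload=0x17=23, contrib = 23<<21 = 48234496; acc -> 49608521, shift -> 28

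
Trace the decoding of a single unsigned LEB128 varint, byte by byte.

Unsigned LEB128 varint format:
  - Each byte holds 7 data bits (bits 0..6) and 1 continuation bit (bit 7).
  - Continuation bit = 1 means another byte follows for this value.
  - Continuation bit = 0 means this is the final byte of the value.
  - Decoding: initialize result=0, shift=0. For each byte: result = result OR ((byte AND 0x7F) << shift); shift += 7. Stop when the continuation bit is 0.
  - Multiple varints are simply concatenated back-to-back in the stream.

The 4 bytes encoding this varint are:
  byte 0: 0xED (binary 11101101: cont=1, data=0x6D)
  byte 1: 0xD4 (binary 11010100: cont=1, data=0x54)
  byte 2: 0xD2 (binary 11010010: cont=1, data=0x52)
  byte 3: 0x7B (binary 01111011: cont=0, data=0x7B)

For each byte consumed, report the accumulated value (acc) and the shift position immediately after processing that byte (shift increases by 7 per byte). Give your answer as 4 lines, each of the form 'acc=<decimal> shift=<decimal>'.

byte 0=0xED: payload=0x6D=109, contrib = 109<<0 = 109; acc -> 109, shift -> 7
byte 1=0xD4: payload=0x54=84, contrib = 84<<7 = 10752; acc -> 10861, shift -> 14
byte 2=0xD2: payload=0x52=82, contrib = 82<<14 = 1343488; acc -> 1354349, shift -> 21
byte 3=0x7B: payload=0x7B=123, contrib = 123<<21 = 257949696; acc -> 259304045, shift -> 28

Answer: acc=109 shift=7
acc=10861 shift=14
acc=1354349 shift=21
acc=259304045 shift=28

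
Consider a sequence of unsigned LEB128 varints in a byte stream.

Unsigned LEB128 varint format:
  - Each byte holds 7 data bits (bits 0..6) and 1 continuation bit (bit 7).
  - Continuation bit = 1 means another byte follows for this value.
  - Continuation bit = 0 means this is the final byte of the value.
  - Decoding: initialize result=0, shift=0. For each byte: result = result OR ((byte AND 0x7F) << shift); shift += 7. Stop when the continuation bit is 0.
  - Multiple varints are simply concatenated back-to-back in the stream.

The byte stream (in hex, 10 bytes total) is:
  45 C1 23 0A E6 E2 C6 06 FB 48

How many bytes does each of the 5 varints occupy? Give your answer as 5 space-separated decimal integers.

  byte[0]=0x45 cont=0 payload=0x45=69: acc |= 69<<0 -> acc=69 shift=7 [end]
Varint 1: bytes[0:1] = 45 -> value 69 (1 byte(s))
  byte[1]=0xC1 cont=1 payload=0x41=65: acc |= 65<<0 -> acc=65 shift=7
  byte[2]=0x23 cont=0 payload=0x23=35: acc |= 35<<7 -> acc=4545 shift=14 [end]
Varint 2: bytes[1:3] = C1 23 -> value 4545 (2 byte(s))
  byte[3]=0x0A cont=0 payload=0x0A=10: acc |= 10<<0 -> acc=10 shift=7 [end]
Varint 3: bytes[3:4] = 0A -> value 10 (1 byte(s))
  byte[4]=0xE6 cont=1 payload=0x66=102: acc |= 102<<0 -> acc=102 shift=7
  byte[5]=0xE2 cont=1 payload=0x62=98: acc |= 98<<7 -> acc=12646 shift=14
  byte[6]=0xC6 cont=1 payload=0x46=70: acc |= 70<<14 -> acc=1159526 shift=21
  byte[7]=0x06 cont=0 payload=0x06=6: acc |= 6<<21 -> acc=13742438 shift=28 [end]
Varint 4: bytes[4:8] = E6 E2 C6 06 -> value 13742438 (4 byte(s))
  byte[8]=0xFB cont=1 payload=0x7B=123: acc |= 123<<0 -> acc=123 shift=7
  byte[9]=0x48 cont=0 payload=0x48=72: acc |= 72<<7 -> acc=9339 shift=14 [end]
Varint 5: bytes[8:10] = FB 48 -> value 9339 (2 byte(s))

Answer: 1 2 1 4 2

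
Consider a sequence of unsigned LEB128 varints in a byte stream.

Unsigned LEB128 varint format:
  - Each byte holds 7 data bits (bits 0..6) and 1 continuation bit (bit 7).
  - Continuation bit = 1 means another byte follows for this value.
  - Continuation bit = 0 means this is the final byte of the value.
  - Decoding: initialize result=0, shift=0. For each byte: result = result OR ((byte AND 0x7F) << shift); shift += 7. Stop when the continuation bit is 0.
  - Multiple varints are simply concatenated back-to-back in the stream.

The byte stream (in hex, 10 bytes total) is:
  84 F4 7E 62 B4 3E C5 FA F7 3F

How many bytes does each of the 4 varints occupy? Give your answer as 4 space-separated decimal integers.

Answer: 3 1 2 4

Derivation:
  byte[0]=0x84 cont=1 payload=0x04=4: acc |= 4<<0 -> acc=4 shift=7
  byte[1]=0xF4 cont=1 payload=0x74=116: acc |= 116<<7 -> acc=14852 shift=14
  byte[2]=0x7E cont=0 payload=0x7E=126: acc |= 126<<14 -> acc=2079236 shift=21 [end]
Varint 1: bytes[0:3] = 84 F4 7E -> value 2079236 (3 byte(s))
  byte[3]=0x62 cont=0 payload=0x62=98: acc |= 98<<0 -> acc=98 shift=7 [end]
Varint 2: bytes[3:4] = 62 -> value 98 (1 byte(s))
  byte[4]=0xB4 cont=1 payload=0x34=52: acc |= 52<<0 -> acc=52 shift=7
  byte[5]=0x3E cont=0 payload=0x3E=62: acc |= 62<<7 -> acc=7988 shift=14 [end]
Varint 3: bytes[4:6] = B4 3E -> value 7988 (2 byte(s))
  byte[6]=0xC5 cont=1 payload=0x45=69: acc |= 69<<0 -> acc=69 shift=7
  byte[7]=0xFA cont=1 payload=0x7A=122: acc |= 122<<7 -> acc=15685 shift=14
  byte[8]=0xF7 cont=1 payload=0x77=119: acc |= 119<<14 -> acc=1965381 shift=21
  byte[9]=0x3F cont=0 payload=0x3F=63: acc |= 63<<21 -> acc=134085957 shift=28 [end]
Varint 4: bytes[6:10] = C5 FA F7 3F -> value 134085957 (4 byte(s))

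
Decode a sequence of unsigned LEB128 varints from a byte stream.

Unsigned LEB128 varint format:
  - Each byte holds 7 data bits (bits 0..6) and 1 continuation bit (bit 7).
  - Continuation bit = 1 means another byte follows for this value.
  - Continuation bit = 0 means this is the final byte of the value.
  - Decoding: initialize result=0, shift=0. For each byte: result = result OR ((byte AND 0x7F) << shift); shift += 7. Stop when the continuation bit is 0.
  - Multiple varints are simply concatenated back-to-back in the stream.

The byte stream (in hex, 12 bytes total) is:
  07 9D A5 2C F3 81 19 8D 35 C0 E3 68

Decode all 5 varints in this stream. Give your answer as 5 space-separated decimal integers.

Answer: 7 725661 409843 6797 1716672

Derivation:
  byte[0]=0x07 cont=0 payload=0x07=7: acc |= 7<<0 -> acc=7 shift=7 [end]
Varint 1: bytes[0:1] = 07 -> value 7 (1 byte(s))
  byte[1]=0x9D cont=1 payload=0x1D=29: acc |= 29<<0 -> acc=29 shift=7
  byte[2]=0xA5 cont=1 payload=0x25=37: acc |= 37<<7 -> acc=4765 shift=14
  byte[3]=0x2C cont=0 payload=0x2C=44: acc |= 44<<14 -> acc=725661 shift=21 [end]
Varint 2: bytes[1:4] = 9D A5 2C -> value 725661 (3 byte(s))
  byte[4]=0xF3 cont=1 payload=0x73=115: acc |= 115<<0 -> acc=115 shift=7
  byte[5]=0x81 cont=1 payload=0x01=1: acc |= 1<<7 -> acc=243 shift=14
  byte[6]=0x19 cont=0 payload=0x19=25: acc |= 25<<14 -> acc=409843 shift=21 [end]
Varint 3: bytes[4:7] = F3 81 19 -> value 409843 (3 byte(s))
  byte[7]=0x8D cont=1 payload=0x0D=13: acc |= 13<<0 -> acc=13 shift=7
  byte[8]=0x35 cont=0 payload=0x35=53: acc |= 53<<7 -> acc=6797 shift=14 [end]
Varint 4: bytes[7:9] = 8D 35 -> value 6797 (2 byte(s))
  byte[9]=0xC0 cont=1 payload=0x40=64: acc |= 64<<0 -> acc=64 shift=7
  byte[10]=0xE3 cont=1 payload=0x63=99: acc |= 99<<7 -> acc=12736 shift=14
  byte[11]=0x68 cont=0 payload=0x68=104: acc |= 104<<14 -> acc=1716672 shift=21 [end]
Varint 5: bytes[9:12] = C0 E3 68 -> value 1716672 (3 byte(s))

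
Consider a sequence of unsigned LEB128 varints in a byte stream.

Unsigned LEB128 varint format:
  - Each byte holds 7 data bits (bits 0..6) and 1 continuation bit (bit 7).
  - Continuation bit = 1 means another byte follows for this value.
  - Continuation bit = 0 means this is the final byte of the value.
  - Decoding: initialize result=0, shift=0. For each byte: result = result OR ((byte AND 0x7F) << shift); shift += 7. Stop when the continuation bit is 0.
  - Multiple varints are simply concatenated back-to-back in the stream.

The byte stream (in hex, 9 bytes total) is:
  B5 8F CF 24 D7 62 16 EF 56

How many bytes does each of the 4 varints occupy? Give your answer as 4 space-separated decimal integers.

  byte[0]=0xB5 cont=1 payload=0x35=53: acc |= 53<<0 -> acc=53 shift=7
  byte[1]=0x8F cont=1 payload=0x0F=15: acc |= 15<<7 -> acc=1973 shift=14
  byte[2]=0xCF cont=1 payload=0x4F=79: acc |= 79<<14 -> acc=1296309 shift=21
  byte[3]=0x24 cont=0 payload=0x24=36: acc |= 36<<21 -> acc=76793781 shift=28 [end]
Varint 1: bytes[0:4] = B5 8F CF 24 -> value 76793781 (4 byte(s))
  byte[4]=0xD7 cont=1 payload=0x57=87: acc |= 87<<0 -> acc=87 shift=7
  byte[5]=0x62 cont=0 payload=0x62=98: acc |= 98<<7 -> acc=12631 shift=14 [end]
Varint 2: bytes[4:6] = D7 62 -> value 12631 (2 byte(s))
  byte[6]=0x16 cont=0 payload=0x16=22: acc |= 22<<0 -> acc=22 shift=7 [end]
Varint 3: bytes[6:7] = 16 -> value 22 (1 byte(s))
  byte[7]=0xEF cont=1 payload=0x6F=111: acc |= 111<<0 -> acc=111 shift=7
  byte[8]=0x56 cont=0 payload=0x56=86: acc |= 86<<7 -> acc=11119 shift=14 [end]
Varint 4: bytes[7:9] = EF 56 -> value 11119 (2 byte(s))

Answer: 4 2 1 2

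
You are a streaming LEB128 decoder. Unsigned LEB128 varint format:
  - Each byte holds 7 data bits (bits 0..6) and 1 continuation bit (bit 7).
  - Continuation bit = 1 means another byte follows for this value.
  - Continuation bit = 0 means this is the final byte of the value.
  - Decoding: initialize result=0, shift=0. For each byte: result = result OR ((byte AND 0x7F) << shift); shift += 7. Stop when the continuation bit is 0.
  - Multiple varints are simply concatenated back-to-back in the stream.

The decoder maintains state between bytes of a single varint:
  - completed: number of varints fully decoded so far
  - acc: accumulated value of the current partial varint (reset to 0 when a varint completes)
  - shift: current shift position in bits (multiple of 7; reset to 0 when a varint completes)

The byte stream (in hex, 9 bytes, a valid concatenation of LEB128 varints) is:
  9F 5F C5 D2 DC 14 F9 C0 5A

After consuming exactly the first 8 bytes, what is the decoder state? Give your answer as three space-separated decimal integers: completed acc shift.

Answer: 2 8313 14

Derivation:
byte[0]=0x9F cont=1 payload=0x1F: acc |= 31<<0 -> completed=0 acc=31 shift=7
byte[1]=0x5F cont=0 payload=0x5F: varint #1 complete (value=12191); reset -> completed=1 acc=0 shift=0
byte[2]=0xC5 cont=1 payload=0x45: acc |= 69<<0 -> completed=1 acc=69 shift=7
byte[3]=0xD2 cont=1 payload=0x52: acc |= 82<<7 -> completed=1 acc=10565 shift=14
byte[4]=0xDC cont=1 payload=0x5C: acc |= 92<<14 -> completed=1 acc=1517893 shift=21
byte[5]=0x14 cont=0 payload=0x14: varint #2 complete (value=43460933); reset -> completed=2 acc=0 shift=0
byte[6]=0xF9 cont=1 payload=0x79: acc |= 121<<0 -> completed=2 acc=121 shift=7
byte[7]=0xC0 cont=1 payload=0x40: acc |= 64<<7 -> completed=2 acc=8313 shift=14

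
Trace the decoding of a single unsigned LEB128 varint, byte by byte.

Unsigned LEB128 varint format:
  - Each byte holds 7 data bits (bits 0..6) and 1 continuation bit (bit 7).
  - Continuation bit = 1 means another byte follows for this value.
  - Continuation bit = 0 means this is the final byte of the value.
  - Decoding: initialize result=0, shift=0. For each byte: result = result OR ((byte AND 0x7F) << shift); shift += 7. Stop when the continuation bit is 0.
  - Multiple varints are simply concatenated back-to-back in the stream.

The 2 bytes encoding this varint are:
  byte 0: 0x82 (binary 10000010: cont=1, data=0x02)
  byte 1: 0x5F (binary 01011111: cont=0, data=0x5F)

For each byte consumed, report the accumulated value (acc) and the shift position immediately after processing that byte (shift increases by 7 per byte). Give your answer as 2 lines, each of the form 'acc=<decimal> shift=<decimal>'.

byte 0=0x82: payload=0x02=2, contrib = 2<<0 = 2; acc -> 2, shift -> 7
byte 1=0x5F: payload=0x5F=95, contrib = 95<<7 = 12160; acc -> 12162, shift -> 14

Answer: acc=2 shift=7
acc=12162 shift=14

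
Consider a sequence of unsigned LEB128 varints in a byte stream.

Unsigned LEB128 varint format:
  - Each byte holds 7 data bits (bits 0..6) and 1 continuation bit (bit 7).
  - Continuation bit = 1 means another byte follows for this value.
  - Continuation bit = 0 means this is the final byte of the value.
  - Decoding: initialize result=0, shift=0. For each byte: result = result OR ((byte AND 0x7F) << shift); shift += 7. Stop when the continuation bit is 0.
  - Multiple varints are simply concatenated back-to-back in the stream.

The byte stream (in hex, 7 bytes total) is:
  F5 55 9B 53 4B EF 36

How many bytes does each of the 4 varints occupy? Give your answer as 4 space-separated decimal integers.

  byte[0]=0xF5 cont=1 payload=0x75=117: acc |= 117<<0 -> acc=117 shift=7
  byte[1]=0x55 cont=0 payload=0x55=85: acc |= 85<<7 -> acc=10997 shift=14 [end]
Varint 1: bytes[0:2] = F5 55 -> value 10997 (2 byte(s))
  byte[2]=0x9B cont=1 payload=0x1B=27: acc |= 27<<0 -> acc=27 shift=7
  byte[3]=0x53 cont=0 payload=0x53=83: acc |= 83<<7 -> acc=10651 shift=14 [end]
Varint 2: bytes[2:4] = 9B 53 -> value 10651 (2 byte(s))
  byte[4]=0x4B cont=0 payload=0x4B=75: acc |= 75<<0 -> acc=75 shift=7 [end]
Varint 3: bytes[4:5] = 4B -> value 75 (1 byte(s))
  byte[5]=0xEF cont=1 payload=0x6F=111: acc |= 111<<0 -> acc=111 shift=7
  byte[6]=0x36 cont=0 payload=0x36=54: acc |= 54<<7 -> acc=7023 shift=14 [end]
Varint 4: bytes[5:7] = EF 36 -> value 7023 (2 byte(s))

Answer: 2 2 1 2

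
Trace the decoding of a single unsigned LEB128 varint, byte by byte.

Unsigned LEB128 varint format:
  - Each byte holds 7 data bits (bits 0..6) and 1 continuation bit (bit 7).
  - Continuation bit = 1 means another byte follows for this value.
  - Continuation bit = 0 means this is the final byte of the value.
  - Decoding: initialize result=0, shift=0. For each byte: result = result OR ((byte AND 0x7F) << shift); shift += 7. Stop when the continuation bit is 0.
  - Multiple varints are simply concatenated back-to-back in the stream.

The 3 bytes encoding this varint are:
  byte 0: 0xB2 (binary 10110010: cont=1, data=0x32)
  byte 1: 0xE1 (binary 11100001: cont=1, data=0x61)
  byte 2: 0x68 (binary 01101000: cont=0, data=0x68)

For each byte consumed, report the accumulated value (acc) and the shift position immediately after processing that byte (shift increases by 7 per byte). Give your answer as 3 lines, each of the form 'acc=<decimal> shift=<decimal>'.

byte 0=0xB2: payload=0x32=50, contrib = 50<<0 = 50; acc -> 50, shift -> 7
byte 1=0xE1: payload=0x61=97, contrib = 97<<7 = 12416; acc -> 12466, shift -> 14
byte 2=0x68: payload=0x68=104, contrib = 104<<14 = 1703936; acc -> 1716402, shift -> 21

Answer: acc=50 shift=7
acc=12466 shift=14
acc=1716402 shift=21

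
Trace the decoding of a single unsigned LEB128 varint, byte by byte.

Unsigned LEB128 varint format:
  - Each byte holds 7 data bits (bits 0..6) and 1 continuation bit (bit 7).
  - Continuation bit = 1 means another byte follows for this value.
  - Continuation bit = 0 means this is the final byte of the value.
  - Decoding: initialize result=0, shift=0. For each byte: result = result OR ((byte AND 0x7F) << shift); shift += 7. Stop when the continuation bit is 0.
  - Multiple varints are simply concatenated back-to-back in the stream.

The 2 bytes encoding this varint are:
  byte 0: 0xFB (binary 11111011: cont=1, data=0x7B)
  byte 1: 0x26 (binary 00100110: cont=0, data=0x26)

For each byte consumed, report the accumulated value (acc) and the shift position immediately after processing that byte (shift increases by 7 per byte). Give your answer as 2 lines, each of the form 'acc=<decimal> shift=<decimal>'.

byte 0=0xFB: payload=0x7B=123, contrib = 123<<0 = 123; acc -> 123, shift -> 7
byte 1=0x26: payload=0x26=38, contrib = 38<<7 = 4864; acc -> 4987, shift -> 14

Answer: acc=123 shift=7
acc=4987 shift=14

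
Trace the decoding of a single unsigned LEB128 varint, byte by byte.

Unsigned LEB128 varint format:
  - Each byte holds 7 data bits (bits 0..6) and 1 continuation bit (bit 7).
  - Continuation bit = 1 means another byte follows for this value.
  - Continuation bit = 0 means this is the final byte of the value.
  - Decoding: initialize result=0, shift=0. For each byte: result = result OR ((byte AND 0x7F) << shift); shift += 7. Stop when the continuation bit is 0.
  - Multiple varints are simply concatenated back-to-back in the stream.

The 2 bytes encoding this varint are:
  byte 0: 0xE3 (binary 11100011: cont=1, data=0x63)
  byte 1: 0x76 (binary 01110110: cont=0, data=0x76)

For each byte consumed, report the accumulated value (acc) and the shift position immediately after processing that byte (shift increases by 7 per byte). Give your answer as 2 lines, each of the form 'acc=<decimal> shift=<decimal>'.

Answer: acc=99 shift=7
acc=15203 shift=14

Derivation:
byte 0=0xE3: payload=0x63=99, contrib = 99<<0 = 99; acc -> 99, shift -> 7
byte 1=0x76: payload=0x76=118, contrib = 118<<7 = 15104; acc -> 15203, shift -> 14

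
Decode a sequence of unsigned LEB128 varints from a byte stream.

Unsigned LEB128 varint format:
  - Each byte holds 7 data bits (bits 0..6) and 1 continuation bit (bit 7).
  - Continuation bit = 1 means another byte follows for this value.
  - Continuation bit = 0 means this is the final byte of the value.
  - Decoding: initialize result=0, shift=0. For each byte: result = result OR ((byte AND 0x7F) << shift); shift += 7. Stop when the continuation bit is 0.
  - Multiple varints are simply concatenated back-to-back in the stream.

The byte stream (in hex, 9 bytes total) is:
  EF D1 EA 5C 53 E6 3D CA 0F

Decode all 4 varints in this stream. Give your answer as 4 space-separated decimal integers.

Answer: 194685167 83 7910 1994

Derivation:
  byte[0]=0xEF cont=1 payload=0x6F=111: acc |= 111<<0 -> acc=111 shift=7
  byte[1]=0xD1 cont=1 payload=0x51=81: acc |= 81<<7 -> acc=10479 shift=14
  byte[2]=0xEA cont=1 payload=0x6A=106: acc |= 106<<14 -> acc=1747183 shift=21
  byte[3]=0x5C cont=0 payload=0x5C=92: acc |= 92<<21 -> acc=194685167 shift=28 [end]
Varint 1: bytes[0:4] = EF D1 EA 5C -> value 194685167 (4 byte(s))
  byte[4]=0x53 cont=0 payload=0x53=83: acc |= 83<<0 -> acc=83 shift=7 [end]
Varint 2: bytes[4:5] = 53 -> value 83 (1 byte(s))
  byte[5]=0xE6 cont=1 payload=0x66=102: acc |= 102<<0 -> acc=102 shift=7
  byte[6]=0x3D cont=0 payload=0x3D=61: acc |= 61<<7 -> acc=7910 shift=14 [end]
Varint 3: bytes[5:7] = E6 3D -> value 7910 (2 byte(s))
  byte[7]=0xCA cont=1 payload=0x4A=74: acc |= 74<<0 -> acc=74 shift=7
  byte[8]=0x0F cont=0 payload=0x0F=15: acc |= 15<<7 -> acc=1994 shift=14 [end]
Varint 4: bytes[7:9] = CA 0F -> value 1994 (2 byte(s))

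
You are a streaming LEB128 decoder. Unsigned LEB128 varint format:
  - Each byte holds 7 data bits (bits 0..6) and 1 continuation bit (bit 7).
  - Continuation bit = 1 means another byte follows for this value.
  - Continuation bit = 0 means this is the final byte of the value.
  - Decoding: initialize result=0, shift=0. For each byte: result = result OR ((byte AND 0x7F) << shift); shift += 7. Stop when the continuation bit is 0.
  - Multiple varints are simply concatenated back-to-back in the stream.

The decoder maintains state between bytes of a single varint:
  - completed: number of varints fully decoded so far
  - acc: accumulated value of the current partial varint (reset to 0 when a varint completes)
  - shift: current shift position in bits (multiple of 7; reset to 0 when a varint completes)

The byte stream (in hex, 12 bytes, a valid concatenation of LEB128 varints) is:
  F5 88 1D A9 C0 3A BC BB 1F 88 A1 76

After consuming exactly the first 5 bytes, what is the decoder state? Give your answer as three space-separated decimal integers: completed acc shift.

Answer: 1 8233 14

Derivation:
byte[0]=0xF5 cont=1 payload=0x75: acc |= 117<<0 -> completed=0 acc=117 shift=7
byte[1]=0x88 cont=1 payload=0x08: acc |= 8<<7 -> completed=0 acc=1141 shift=14
byte[2]=0x1D cont=0 payload=0x1D: varint #1 complete (value=476277); reset -> completed=1 acc=0 shift=0
byte[3]=0xA9 cont=1 payload=0x29: acc |= 41<<0 -> completed=1 acc=41 shift=7
byte[4]=0xC0 cont=1 payload=0x40: acc |= 64<<7 -> completed=1 acc=8233 shift=14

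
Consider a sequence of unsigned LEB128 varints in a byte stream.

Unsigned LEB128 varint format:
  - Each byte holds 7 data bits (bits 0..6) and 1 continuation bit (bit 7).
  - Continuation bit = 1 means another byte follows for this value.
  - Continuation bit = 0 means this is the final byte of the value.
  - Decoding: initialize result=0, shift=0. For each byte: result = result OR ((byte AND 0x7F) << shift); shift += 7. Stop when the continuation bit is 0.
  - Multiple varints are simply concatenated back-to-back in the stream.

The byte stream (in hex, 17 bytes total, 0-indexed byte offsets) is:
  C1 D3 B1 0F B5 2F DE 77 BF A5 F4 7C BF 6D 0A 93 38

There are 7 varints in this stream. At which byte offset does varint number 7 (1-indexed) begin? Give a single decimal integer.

  byte[0]=0xC1 cont=1 payload=0x41=65: acc |= 65<<0 -> acc=65 shift=7
  byte[1]=0xD3 cont=1 payload=0x53=83: acc |= 83<<7 -> acc=10689 shift=14
  byte[2]=0xB1 cont=1 payload=0x31=49: acc |= 49<<14 -> acc=813505 shift=21
  byte[3]=0x0F cont=0 payload=0x0F=15: acc |= 15<<21 -> acc=32270785 shift=28 [end]
Varint 1: bytes[0:4] = C1 D3 B1 0F -> value 32270785 (4 byte(s))
  byte[4]=0xB5 cont=1 payload=0x35=53: acc |= 53<<0 -> acc=53 shift=7
  byte[5]=0x2F cont=0 payload=0x2F=47: acc |= 47<<7 -> acc=6069 shift=14 [end]
Varint 2: bytes[4:6] = B5 2F -> value 6069 (2 byte(s))
  byte[6]=0xDE cont=1 payload=0x5E=94: acc |= 94<<0 -> acc=94 shift=7
  byte[7]=0x77 cont=0 payload=0x77=119: acc |= 119<<7 -> acc=15326 shift=14 [end]
Varint 3: bytes[6:8] = DE 77 -> value 15326 (2 byte(s))
  byte[8]=0xBF cont=1 payload=0x3F=63: acc |= 63<<0 -> acc=63 shift=7
  byte[9]=0xA5 cont=1 payload=0x25=37: acc |= 37<<7 -> acc=4799 shift=14
  byte[10]=0xF4 cont=1 payload=0x74=116: acc |= 116<<14 -> acc=1905343 shift=21
  byte[11]=0x7C cont=0 payload=0x7C=124: acc |= 124<<21 -> acc=261952191 shift=28 [end]
Varint 4: bytes[8:12] = BF A5 F4 7C -> value 261952191 (4 byte(s))
  byte[12]=0xBF cont=1 payload=0x3F=63: acc |= 63<<0 -> acc=63 shift=7
  byte[13]=0x6D cont=0 payload=0x6D=109: acc |= 109<<7 -> acc=14015 shift=14 [end]
Varint 5: bytes[12:14] = BF 6D -> value 14015 (2 byte(s))
  byte[14]=0x0A cont=0 payload=0x0A=10: acc |= 10<<0 -> acc=10 shift=7 [end]
Varint 6: bytes[14:15] = 0A -> value 10 (1 byte(s))
  byte[15]=0x93 cont=1 payload=0x13=19: acc |= 19<<0 -> acc=19 shift=7
  byte[16]=0x38 cont=0 payload=0x38=56: acc |= 56<<7 -> acc=7187 shift=14 [end]
Varint 7: bytes[15:17] = 93 38 -> value 7187 (2 byte(s))

Answer: 15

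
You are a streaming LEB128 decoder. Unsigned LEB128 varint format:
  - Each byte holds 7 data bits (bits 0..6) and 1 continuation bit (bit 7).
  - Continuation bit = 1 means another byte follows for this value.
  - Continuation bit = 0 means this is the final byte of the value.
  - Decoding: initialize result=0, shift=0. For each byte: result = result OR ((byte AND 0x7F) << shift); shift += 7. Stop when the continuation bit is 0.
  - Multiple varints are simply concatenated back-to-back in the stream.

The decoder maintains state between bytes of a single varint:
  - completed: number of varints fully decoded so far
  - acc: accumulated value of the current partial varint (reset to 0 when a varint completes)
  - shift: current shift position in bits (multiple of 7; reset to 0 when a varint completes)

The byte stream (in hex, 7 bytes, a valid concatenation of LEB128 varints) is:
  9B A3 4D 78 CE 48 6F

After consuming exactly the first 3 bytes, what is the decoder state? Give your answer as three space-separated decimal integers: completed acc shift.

Answer: 1 0 0

Derivation:
byte[0]=0x9B cont=1 payload=0x1B: acc |= 27<<0 -> completed=0 acc=27 shift=7
byte[1]=0xA3 cont=1 payload=0x23: acc |= 35<<7 -> completed=0 acc=4507 shift=14
byte[2]=0x4D cont=0 payload=0x4D: varint #1 complete (value=1266075); reset -> completed=1 acc=0 shift=0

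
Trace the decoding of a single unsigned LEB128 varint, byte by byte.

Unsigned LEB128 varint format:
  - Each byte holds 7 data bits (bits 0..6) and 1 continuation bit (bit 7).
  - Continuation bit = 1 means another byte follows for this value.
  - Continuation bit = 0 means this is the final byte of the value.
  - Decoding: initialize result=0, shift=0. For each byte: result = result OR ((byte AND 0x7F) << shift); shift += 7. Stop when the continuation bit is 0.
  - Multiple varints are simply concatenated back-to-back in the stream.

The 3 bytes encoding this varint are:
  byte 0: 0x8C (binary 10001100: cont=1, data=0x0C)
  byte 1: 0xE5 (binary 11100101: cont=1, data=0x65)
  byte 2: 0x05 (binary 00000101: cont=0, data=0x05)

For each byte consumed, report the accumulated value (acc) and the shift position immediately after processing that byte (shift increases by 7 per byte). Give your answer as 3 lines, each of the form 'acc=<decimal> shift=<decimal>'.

Answer: acc=12 shift=7
acc=12940 shift=14
acc=94860 shift=21

Derivation:
byte 0=0x8C: payload=0x0C=12, contrib = 12<<0 = 12; acc -> 12, shift -> 7
byte 1=0xE5: payload=0x65=101, contrib = 101<<7 = 12928; acc -> 12940, shift -> 14
byte 2=0x05: payload=0x05=5, contrib = 5<<14 = 81920; acc -> 94860, shift -> 21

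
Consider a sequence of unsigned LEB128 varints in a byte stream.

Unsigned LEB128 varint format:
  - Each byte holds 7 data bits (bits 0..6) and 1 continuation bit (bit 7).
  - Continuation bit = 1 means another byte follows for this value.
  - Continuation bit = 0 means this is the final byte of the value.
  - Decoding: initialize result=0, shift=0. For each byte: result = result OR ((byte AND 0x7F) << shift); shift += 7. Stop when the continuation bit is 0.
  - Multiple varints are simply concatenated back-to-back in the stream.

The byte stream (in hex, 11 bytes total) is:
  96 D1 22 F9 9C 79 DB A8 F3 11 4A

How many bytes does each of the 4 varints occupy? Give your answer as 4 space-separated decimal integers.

Answer: 3 3 4 1

Derivation:
  byte[0]=0x96 cont=1 payload=0x16=22: acc |= 22<<0 -> acc=22 shift=7
  byte[1]=0xD1 cont=1 payload=0x51=81: acc |= 81<<7 -> acc=10390 shift=14
  byte[2]=0x22 cont=0 payload=0x22=34: acc |= 34<<14 -> acc=567446 shift=21 [end]
Varint 1: bytes[0:3] = 96 D1 22 -> value 567446 (3 byte(s))
  byte[3]=0xF9 cont=1 payload=0x79=121: acc |= 121<<0 -> acc=121 shift=7
  byte[4]=0x9C cont=1 payload=0x1C=28: acc |= 28<<7 -> acc=3705 shift=14
  byte[5]=0x79 cont=0 payload=0x79=121: acc |= 121<<14 -> acc=1986169 shift=21 [end]
Varint 2: bytes[3:6] = F9 9C 79 -> value 1986169 (3 byte(s))
  byte[6]=0xDB cont=1 payload=0x5B=91: acc |= 91<<0 -> acc=91 shift=7
  byte[7]=0xA8 cont=1 payload=0x28=40: acc |= 40<<7 -> acc=5211 shift=14
  byte[8]=0xF3 cont=1 payload=0x73=115: acc |= 115<<14 -> acc=1889371 shift=21
  byte[9]=0x11 cont=0 payload=0x11=17: acc |= 17<<21 -> acc=37540955 shift=28 [end]
Varint 3: bytes[6:10] = DB A8 F3 11 -> value 37540955 (4 byte(s))
  byte[10]=0x4A cont=0 payload=0x4A=74: acc |= 74<<0 -> acc=74 shift=7 [end]
Varint 4: bytes[10:11] = 4A -> value 74 (1 byte(s))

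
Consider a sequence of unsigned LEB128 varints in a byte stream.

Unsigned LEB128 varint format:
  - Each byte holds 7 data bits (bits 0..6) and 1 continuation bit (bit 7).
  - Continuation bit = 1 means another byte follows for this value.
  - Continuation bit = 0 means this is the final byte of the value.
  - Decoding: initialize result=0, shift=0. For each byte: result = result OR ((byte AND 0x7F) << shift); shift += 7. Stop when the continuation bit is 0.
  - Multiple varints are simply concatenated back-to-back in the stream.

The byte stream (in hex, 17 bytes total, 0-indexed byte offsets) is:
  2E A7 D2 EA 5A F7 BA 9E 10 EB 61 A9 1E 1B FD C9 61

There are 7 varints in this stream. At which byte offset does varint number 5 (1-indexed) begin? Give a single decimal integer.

Answer: 11

Derivation:
  byte[0]=0x2E cont=0 payload=0x2E=46: acc |= 46<<0 -> acc=46 shift=7 [end]
Varint 1: bytes[0:1] = 2E -> value 46 (1 byte(s))
  byte[1]=0xA7 cont=1 payload=0x27=39: acc |= 39<<0 -> acc=39 shift=7
  byte[2]=0xD2 cont=1 payload=0x52=82: acc |= 82<<7 -> acc=10535 shift=14
  byte[3]=0xEA cont=1 payload=0x6A=106: acc |= 106<<14 -> acc=1747239 shift=21
  byte[4]=0x5A cont=0 payload=0x5A=90: acc |= 90<<21 -> acc=190490919 shift=28 [end]
Varint 2: bytes[1:5] = A7 D2 EA 5A -> value 190490919 (4 byte(s))
  byte[5]=0xF7 cont=1 payload=0x77=119: acc |= 119<<0 -> acc=119 shift=7
  byte[6]=0xBA cont=1 payload=0x3A=58: acc |= 58<<7 -> acc=7543 shift=14
  byte[7]=0x9E cont=1 payload=0x1E=30: acc |= 30<<14 -> acc=499063 shift=21
  byte[8]=0x10 cont=0 payload=0x10=16: acc |= 16<<21 -> acc=34053495 shift=28 [end]
Varint 3: bytes[5:9] = F7 BA 9E 10 -> value 34053495 (4 byte(s))
  byte[9]=0xEB cont=1 payload=0x6B=107: acc |= 107<<0 -> acc=107 shift=7
  byte[10]=0x61 cont=0 payload=0x61=97: acc |= 97<<7 -> acc=12523 shift=14 [end]
Varint 4: bytes[9:11] = EB 61 -> value 12523 (2 byte(s))
  byte[11]=0xA9 cont=1 payload=0x29=41: acc |= 41<<0 -> acc=41 shift=7
  byte[12]=0x1E cont=0 payload=0x1E=30: acc |= 30<<7 -> acc=3881 shift=14 [end]
Varint 5: bytes[11:13] = A9 1E -> value 3881 (2 byte(s))
  byte[13]=0x1B cont=0 payload=0x1B=27: acc |= 27<<0 -> acc=27 shift=7 [end]
Varint 6: bytes[13:14] = 1B -> value 27 (1 byte(s))
  byte[14]=0xFD cont=1 payload=0x7D=125: acc |= 125<<0 -> acc=125 shift=7
  byte[15]=0xC9 cont=1 payload=0x49=73: acc |= 73<<7 -> acc=9469 shift=14
  byte[16]=0x61 cont=0 payload=0x61=97: acc |= 97<<14 -> acc=1598717 shift=21 [end]
Varint 7: bytes[14:17] = FD C9 61 -> value 1598717 (3 byte(s))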